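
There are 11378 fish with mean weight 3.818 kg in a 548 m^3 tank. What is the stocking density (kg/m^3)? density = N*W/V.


Total biomass = 11378 fish * 3.818 kg = 43441.204 kg
Density = total biomass / volume = 43441.204 / 548 = 79.2723 kg/m^3

79.2723 kg/m^3


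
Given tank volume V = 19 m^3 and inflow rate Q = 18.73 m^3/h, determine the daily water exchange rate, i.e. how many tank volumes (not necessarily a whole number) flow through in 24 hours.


Daily flow volume = 18.73 m^3/h * 24 h = 449.52 m^3/day
Exchanges = daily flow / tank volume = 449.52 / 19 = 23.6589 exchanges/day

23.6589 exchanges/day


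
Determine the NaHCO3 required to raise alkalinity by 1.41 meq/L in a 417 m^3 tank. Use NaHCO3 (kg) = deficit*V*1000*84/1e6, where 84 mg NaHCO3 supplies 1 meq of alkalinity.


Tank volume in L = 417 m^3 * 1000 = 417000 L
Total meq required = 1.41 meq/L * 417000 L = 587970 meq
NaHCO3 mass = 587970 meq * 84 mg/meq / 1e6 = 49.3895 kg

49.3895 kg


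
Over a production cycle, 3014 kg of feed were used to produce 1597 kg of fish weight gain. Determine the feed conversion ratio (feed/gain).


FCR = feed consumed / weight gained
FCR = 3014 kg / 1597 kg = 1.88729

1.88729


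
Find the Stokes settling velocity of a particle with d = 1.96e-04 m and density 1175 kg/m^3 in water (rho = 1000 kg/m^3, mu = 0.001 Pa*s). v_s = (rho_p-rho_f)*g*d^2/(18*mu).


Density difference: rho_p - rho_f = 1175 - 1000 = 175 kg/m^3
d^2 = (1.96e-04)^2 = 3.8416e-08 m^2
Numerator = (rho_p - rho_f) * g * d^2 = 175 * 9.81 * 3.8416e-08 = 6.5950668e-05
Denominator = 18 * mu = 18 * 0.001 = 0.018
v_s = 6.5950668e-05 / 0.018 = 0.00366393 m/s
Check: Re = rho_f * v_s * d / mu = 1000 * 0.00366393 * 1.96e-04 / 0.001 = 0.718 < 1, so Stokes' law applies.

0.00366393 m/s


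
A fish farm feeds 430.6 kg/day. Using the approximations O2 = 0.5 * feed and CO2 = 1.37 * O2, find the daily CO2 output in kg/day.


O2 = 430.6 * 0.5 = 215.3
CO2 = 215.3 * 1.37 = 294.961

294.961 kg/day


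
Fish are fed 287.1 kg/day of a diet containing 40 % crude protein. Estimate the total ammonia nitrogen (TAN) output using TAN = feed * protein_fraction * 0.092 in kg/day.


Protein in feed = 287.1 * 40/100 = 114.84 kg/day
TAN = protein * 0.092 = 114.84 * 0.092 = 10.56528 kg/day

10.56528 kg/day


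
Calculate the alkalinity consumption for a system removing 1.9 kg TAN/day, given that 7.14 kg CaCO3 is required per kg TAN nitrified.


Alkalinity factor: 7.14 kg CaCO3 consumed per kg TAN nitrified
alk = 1.9 kg TAN * 7.14 = 13.566 kg CaCO3/day

13.566 kg CaCO3/day


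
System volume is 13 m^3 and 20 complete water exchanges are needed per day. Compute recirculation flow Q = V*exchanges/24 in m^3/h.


Daily recirculation volume = 13 m^3 * 20 = 260 m^3/day
Flow rate Q = daily volume / 24 h = 260 / 24 = 10.8333 m^3/h

10.8333 m^3/h


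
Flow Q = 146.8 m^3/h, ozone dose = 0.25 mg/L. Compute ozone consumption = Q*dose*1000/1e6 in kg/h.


O3 demand (mg/h) = Q * dose * 1000 = 146.8 * 0.25 * 1000 = 36700 mg/h
Convert mg to kg: 36700 / 1e6 = 0.0367 kg/h

0.0367 kg/h


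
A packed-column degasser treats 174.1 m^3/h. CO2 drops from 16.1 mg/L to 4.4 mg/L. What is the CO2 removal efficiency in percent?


CO2_out / CO2_in = 4.4 / 16.1 = 0.27329193
Fraction remaining = 0.27329193
efficiency = (1 - 0.27329193) * 100 = 72.6708 %

72.6708 %


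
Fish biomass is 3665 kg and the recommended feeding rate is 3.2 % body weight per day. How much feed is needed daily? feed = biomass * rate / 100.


Feeding rate fraction = 3.2% / 100 = 0.032
Daily feed = 3665 kg * 0.032 = 117.28 kg/day

117.28 kg/day


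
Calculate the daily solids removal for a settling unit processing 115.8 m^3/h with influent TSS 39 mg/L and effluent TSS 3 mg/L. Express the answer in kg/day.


Concentration drop: TSS_in - TSS_out = 39 - 3 = 36 mg/L
Hourly solids removed = Q * dTSS = 115.8 m^3/h * 36 mg/L = 4168.8 g/h  (m^3/h * mg/L = g/h)
Daily solids removed = 4168.8 * 24 = 100051.2 g/day
Convert g to kg: 100051.2 / 1000 = 100.0512 kg/day

100.0512 kg/day


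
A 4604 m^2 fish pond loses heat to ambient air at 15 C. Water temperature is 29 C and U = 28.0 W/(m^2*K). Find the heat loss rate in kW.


Temperature difference dT = 29 - 15 = 14 K
Heat loss (W) = U * A * dT = 28.0 * 4604 * 14 = 1804768 W
Convert to kW: 1804768 / 1000 = 1804.768 kW

1804.768 kW


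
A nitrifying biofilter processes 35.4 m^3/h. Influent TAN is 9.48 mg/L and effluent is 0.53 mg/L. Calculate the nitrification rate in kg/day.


Concentration drop: TAN_in - TAN_out = 9.48 - 0.53 = 8.95 mg/L
Hourly TAN removed = Q * dTAN = 35.4 m^3/h * 8.95 mg/L = 316.83 g/h  (m^3/h * mg/L = g/h)
Daily TAN removed = 316.83 * 24 = 7603.92 g/day
Convert to kg/day: 7603.92 / 1000 = 7.60392 kg/day

7.60392 kg/day


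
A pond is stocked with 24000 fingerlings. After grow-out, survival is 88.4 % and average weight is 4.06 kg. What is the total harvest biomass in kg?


Survivors = 24000 * 88.4/100 = 21216 fish
Harvest biomass = survivors * W_f = 21216 * 4.06 = 86136.96 kg

86136.96 kg


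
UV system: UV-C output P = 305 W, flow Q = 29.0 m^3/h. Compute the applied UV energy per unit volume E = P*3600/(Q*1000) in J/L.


Energy delivered per hour = 305 W * 3600 s = 1098000 J/h
Volume treated per hour = 29.0 m^3/h * 1000 = 29000 L/h
dose = 1098000 / 29000 = 37.8621 J/L

37.8621 J/L


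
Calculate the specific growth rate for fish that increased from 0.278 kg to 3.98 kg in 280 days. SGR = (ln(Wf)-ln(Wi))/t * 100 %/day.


ln(W_f) = ln(3.98) = 1.3812818
ln(W_i) = ln(0.278) = -1.2801342
ln(W_f) - ln(W_i) = 1.3812818 - -1.2801342 = 2.661416
SGR = 2.661416 / 280 * 100 = 0.950506 %/day

0.950506 %/day


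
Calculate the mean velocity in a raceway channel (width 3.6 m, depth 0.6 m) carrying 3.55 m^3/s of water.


Cross-sectional area = W * d = 3.6 * 0.6 = 2.16 m^2
Velocity = Q / A = 3.55 / 2.16 = 1.64352 m/s

1.64352 m/s


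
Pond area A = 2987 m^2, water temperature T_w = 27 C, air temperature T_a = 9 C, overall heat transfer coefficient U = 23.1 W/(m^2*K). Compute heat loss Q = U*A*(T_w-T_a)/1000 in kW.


Temperature difference dT = 27 - 9 = 18 K
Heat loss (W) = U * A * dT = 23.1 * 2987 * 18 = 1241994.6 W
Convert to kW: 1241994.6 / 1000 = 1241.9946 kW

1241.9946 kW


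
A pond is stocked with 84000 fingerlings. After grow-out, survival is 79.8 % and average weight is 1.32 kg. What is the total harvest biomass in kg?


Survivors = 84000 * 79.8/100 = 67032 fish
Harvest biomass = survivors * W_f = 67032 * 1.32 = 88482.24 kg

88482.24 kg


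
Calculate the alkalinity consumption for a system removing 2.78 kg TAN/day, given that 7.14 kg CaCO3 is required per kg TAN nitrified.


Alkalinity factor: 7.14 kg CaCO3 consumed per kg TAN nitrified
alk = 2.78 kg TAN * 7.14 = 19.8492 kg CaCO3/day

19.8492 kg CaCO3/day


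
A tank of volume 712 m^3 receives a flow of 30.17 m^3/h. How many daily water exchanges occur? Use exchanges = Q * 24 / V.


Daily flow volume = 30.17 m^3/h * 24 h = 724.08 m^3/day
Exchanges = daily flow / tank volume = 724.08 / 712 = 1.01697 exchanges/day

1.01697 exchanges/day


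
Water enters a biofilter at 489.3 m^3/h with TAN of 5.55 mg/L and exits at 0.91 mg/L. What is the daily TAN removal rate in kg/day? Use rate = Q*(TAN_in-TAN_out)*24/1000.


Concentration drop: TAN_in - TAN_out = 5.55 - 0.91 = 4.64 mg/L
Hourly TAN removed = Q * dTAN = 489.3 m^3/h * 4.64 mg/L = 2270.352 g/h  (m^3/h * mg/L = g/h)
Daily TAN removed = 2270.352 * 24 = 54488.448 g/day
Convert to kg/day: 54488.448 / 1000 = 54.488448 kg/day

54.488448 kg/day


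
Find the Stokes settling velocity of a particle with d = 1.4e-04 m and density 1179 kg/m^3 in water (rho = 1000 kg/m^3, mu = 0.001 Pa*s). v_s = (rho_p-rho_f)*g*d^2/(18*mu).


Density difference: rho_p - rho_f = 1179 - 1000 = 179 kg/m^3
d^2 = (1.4e-04)^2 = 1.96e-08 m^2
Numerator = (rho_p - rho_f) * g * d^2 = 179 * 9.81 * 1.96e-08 = 3.4417404e-05
Denominator = 18 * mu = 18 * 0.001 = 0.018
v_s = 3.4417404e-05 / 0.018 = 0.00191208 m/s
Check: Re = rho_f * v_s * d / mu = 1000 * 0.00191208 * 1.4e-04 / 0.001 = 0.268 < 1, so Stokes' law applies.

0.00191208 m/s


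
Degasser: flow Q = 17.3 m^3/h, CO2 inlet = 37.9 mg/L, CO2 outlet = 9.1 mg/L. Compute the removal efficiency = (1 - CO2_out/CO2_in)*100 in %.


CO2_out / CO2_in = 9.1 / 37.9 = 0.24010554
Fraction remaining = 0.24010554
efficiency = (1 - 0.24010554) * 100 = 75.9894 %

75.9894 %


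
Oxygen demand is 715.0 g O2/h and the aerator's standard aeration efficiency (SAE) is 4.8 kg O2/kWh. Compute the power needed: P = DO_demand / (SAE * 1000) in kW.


SAE in g O2/kWh = 4.8 * 1000 = 4800 g/kWh
P = DO_demand / SAE_g = 715.0 / 4800 = 0.148958 kW

0.148958 kW


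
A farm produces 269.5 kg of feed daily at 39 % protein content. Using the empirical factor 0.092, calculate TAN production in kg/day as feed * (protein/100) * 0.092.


Protein in feed = 269.5 * 39/100 = 105.105 kg/day
TAN = protein * 0.092 = 105.105 * 0.092 = 9.66966 kg/day

9.66966 kg/day


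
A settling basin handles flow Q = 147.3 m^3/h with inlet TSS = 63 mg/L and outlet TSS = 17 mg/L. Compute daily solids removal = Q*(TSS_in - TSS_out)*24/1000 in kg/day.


Concentration drop: TSS_in - TSS_out = 63 - 17 = 46 mg/L
Hourly solids removed = Q * dTSS = 147.3 m^3/h * 46 mg/L = 6775.8 g/h  (m^3/h * mg/L = g/h)
Daily solids removed = 6775.8 * 24 = 162619.2 g/day
Convert g to kg: 162619.2 / 1000 = 162.6192 kg/day

162.6192 kg/day


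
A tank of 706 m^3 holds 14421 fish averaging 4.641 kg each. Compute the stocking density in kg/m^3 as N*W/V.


Total biomass = 14421 fish * 4.641 kg = 66927.861 kg
Density = total biomass / volume = 66927.861 / 706 = 94.7987 kg/m^3

94.7987 kg/m^3


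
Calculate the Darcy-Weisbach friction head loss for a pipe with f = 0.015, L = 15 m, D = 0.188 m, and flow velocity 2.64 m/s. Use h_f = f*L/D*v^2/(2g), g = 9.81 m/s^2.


v^2 = 2.64^2 = 6.9696 m^2/s^2
L/D = 15/0.188 = 79.787234
h_f = f*(L/D)*v^2/(2g) = 0.015 * 79.787234 * 6.9696 / 19.62 = 0.425142 m

0.425142 m


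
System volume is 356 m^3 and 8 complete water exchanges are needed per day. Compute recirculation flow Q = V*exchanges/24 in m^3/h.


Daily recirculation volume = 356 m^3 * 8 = 2848 m^3/day
Flow rate Q = daily volume / 24 h = 2848 / 24 = 118.667 m^3/h

118.667 m^3/h


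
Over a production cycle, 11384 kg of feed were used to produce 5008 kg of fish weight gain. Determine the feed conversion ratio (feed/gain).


FCR = feed consumed / weight gained
FCR = 11384 kg / 5008 kg = 2.27316

2.27316


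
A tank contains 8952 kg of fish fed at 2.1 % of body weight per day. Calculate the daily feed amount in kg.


Feeding rate fraction = 2.1% / 100 = 0.021
Daily feed = 8952 kg * 0.021 = 187.992 kg/day

187.992 kg/day


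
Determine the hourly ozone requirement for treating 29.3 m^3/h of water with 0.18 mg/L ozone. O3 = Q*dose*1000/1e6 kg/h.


O3 demand (mg/h) = Q * dose * 1000 = 29.3 * 0.18 * 1000 = 5274 mg/h
Convert mg to kg: 5274 / 1e6 = 0.005274 kg/h

0.005274 kg/h


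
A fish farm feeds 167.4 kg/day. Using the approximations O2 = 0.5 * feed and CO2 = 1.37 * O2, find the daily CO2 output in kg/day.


O2 = 167.4 * 0.5 = 83.7
CO2 = 83.7 * 1.37 = 114.669

114.669 kg/day


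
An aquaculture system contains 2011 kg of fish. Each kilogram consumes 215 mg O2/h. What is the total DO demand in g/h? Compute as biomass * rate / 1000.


Total O2 consumption (mg/h) = 2011 kg * 215 mg/(kg*h) = 432365 mg/h
Convert to g/h: 432365 / 1000 = 432.365 g/h

432.365 g/h


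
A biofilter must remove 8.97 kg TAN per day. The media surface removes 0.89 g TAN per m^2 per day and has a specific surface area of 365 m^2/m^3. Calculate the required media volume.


A = 8.97*1000 / 0.89 = 10078.652 m^2
V = 10078.652 / 365 = 27.6127

27.6127 m^3


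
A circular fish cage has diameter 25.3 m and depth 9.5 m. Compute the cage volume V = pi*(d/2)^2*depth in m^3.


r = d/2 = 25.3/2 = 12.65 m
Base area = pi*r^2 = pi*12.65^2 = 502.72551 m^2
Volume = 502.72551 * 9.5 = 4775.89 m^3

4775.89 m^3


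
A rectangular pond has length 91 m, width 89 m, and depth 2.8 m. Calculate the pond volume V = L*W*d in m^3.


Base area = L * W = 91 * 89 = 8099 m^2
Volume = area * depth = 8099 * 2.8 = 22677.2 m^3

22677.2 m^3


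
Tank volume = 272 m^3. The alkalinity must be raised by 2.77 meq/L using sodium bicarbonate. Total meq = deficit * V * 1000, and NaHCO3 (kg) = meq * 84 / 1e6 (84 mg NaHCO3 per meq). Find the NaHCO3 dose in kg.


Tank volume in L = 272 m^3 * 1000 = 272000 L
Total meq required = 2.77 meq/L * 272000 L = 753440 meq
NaHCO3 mass = 753440 meq * 84 mg/meq / 1e6 = 63.289 kg

63.289 kg


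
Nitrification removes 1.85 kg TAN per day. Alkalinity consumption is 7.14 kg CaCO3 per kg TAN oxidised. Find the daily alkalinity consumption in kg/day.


Alkalinity factor: 7.14 kg CaCO3 consumed per kg TAN nitrified
alk = 1.85 kg TAN * 7.14 = 13.209 kg CaCO3/day

13.209 kg CaCO3/day


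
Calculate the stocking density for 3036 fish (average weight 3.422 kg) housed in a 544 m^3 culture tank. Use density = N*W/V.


Total biomass = 3036 fish * 3.422 kg = 10389.192 kg
Density = total biomass / volume = 10389.192 / 544 = 19.0978 kg/m^3

19.0978 kg/m^3


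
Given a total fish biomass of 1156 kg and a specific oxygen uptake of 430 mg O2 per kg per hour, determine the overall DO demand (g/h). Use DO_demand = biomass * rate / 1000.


Total O2 consumption (mg/h) = 1156 kg * 430 mg/(kg*h) = 497080 mg/h
Convert to g/h: 497080 / 1000 = 497.08 g/h

497.08 g/h


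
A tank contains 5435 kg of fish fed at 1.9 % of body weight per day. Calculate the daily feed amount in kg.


Feeding rate fraction = 1.9% / 100 = 0.019
Daily feed = 5435 kg * 0.019 = 103.265 kg/day

103.265 kg/day


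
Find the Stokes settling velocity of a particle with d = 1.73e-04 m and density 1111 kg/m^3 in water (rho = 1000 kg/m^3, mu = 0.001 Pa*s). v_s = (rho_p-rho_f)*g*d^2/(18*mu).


Density difference: rho_p - rho_f = 1111 - 1000 = 111 kg/m^3
d^2 = (1.73e-04)^2 = 2.9929e-08 m^2
Numerator = (rho_p - rho_f) * g * d^2 = 111 * 9.81 * 2.9929e-08 = 3.2589987e-05
Denominator = 18 * mu = 18 * 0.001 = 0.018
v_s = 3.2589987e-05 / 0.018 = 0.00181055 m/s
Check: Re = rho_f * v_s * d / mu = 1000 * 0.00181055 * 1.73e-04 / 0.001 = 0.313 < 1, so Stokes' law applies.

0.00181055 m/s


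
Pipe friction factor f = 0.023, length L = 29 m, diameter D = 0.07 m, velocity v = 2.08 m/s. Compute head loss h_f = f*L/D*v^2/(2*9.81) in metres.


v^2 = 2.08^2 = 4.3264 m^2/s^2
L/D = 29/0.07 = 414.28571
h_f = f*(L/D)*v^2/(2g) = 0.023 * 414.28571 * 4.3264 / 19.62 = 2.10114 m

2.10114 m


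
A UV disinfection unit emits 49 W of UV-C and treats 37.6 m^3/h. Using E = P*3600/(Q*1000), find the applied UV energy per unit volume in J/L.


Energy delivered per hour = 49 W * 3600 s = 176400 J/h
Volume treated per hour = 37.6 m^3/h * 1000 = 37600 L/h
dose = 176400 / 37600 = 4.69149 J/L

4.69149 J/L


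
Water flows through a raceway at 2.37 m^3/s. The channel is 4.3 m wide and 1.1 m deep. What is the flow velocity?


Cross-sectional area = W * d = 4.3 * 1.1 = 4.73 m^2
Velocity = Q / A = 2.37 / 4.73 = 0.501057 m/s

0.501057 m/s


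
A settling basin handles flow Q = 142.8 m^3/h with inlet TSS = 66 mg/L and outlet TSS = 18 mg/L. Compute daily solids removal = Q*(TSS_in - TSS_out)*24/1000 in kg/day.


Concentration drop: TSS_in - TSS_out = 66 - 18 = 48 mg/L
Hourly solids removed = Q * dTSS = 142.8 m^3/h * 48 mg/L = 6854.4 g/h  (m^3/h * mg/L = g/h)
Daily solids removed = 6854.4 * 24 = 164505.6 g/day
Convert g to kg: 164505.6 / 1000 = 164.5056 kg/day

164.5056 kg/day


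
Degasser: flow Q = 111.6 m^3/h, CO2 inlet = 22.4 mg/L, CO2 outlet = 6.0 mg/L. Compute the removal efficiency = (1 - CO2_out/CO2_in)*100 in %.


CO2_out / CO2_in = 6.0 / 22.4 = 0.26785714
Fraction remaining = 0.26785714
efficiency = (1 - 0.26785714) * 100 = 73.2143 %

73.2143 %


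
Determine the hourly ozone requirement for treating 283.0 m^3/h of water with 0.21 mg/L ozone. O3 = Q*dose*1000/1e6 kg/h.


O3 demand (mg/h) = Q * dose * 1000 = 283.0 * 0.21 * 1000 = 59430 mg/h
Convert mg to kg: 59430 / 1e6 = 0.05943 kg/h

0.05943 kg/h


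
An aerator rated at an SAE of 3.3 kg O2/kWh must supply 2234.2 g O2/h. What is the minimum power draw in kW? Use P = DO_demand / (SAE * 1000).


SAE in g O2/kWh = 3.3 * 1000 = 3300 g/kWh
P = DO_demand / SAE_g = 2234.2 / 3300 = 0.67703 kW

0.67703 kW


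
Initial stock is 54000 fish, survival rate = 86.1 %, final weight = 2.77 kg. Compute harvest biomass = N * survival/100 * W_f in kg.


Survivors = 54000 * 86.1/100 = 46494 fish
Harvest biomass = survivors * W_f = 46494 * 2.77 = 128788.38 kg

128788.38 kg


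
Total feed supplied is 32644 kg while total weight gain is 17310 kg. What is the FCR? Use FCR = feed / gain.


FCR = feed consumed / weight gained
FCR = 32644 kg / 17310 kg = 1.88585

1.88585


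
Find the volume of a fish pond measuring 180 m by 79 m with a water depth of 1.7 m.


Base area = L * W = 180 * 79 = 14220 m^2
Volume = area * depth = 14220 * 1.7 = 24174 m^3

24174 m^3


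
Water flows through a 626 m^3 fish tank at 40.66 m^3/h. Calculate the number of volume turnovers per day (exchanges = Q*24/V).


Daily flow volume = 40.66 m^3/h * 24 h = 975.84 m^3/day
Exchanges = daily flow / tank volume = 975.84 / 626 = 1.55885 exchanges/day

1.55885 exchanges/day


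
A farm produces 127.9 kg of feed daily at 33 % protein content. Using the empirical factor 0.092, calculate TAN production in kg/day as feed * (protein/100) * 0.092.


Protein in feed = 127.9 * 33/100 = 42.207 kg/day
TAN = protein * 0.092 = 42.207 * 0.092 = 3.883044 kg/day

3.883044 kg/day


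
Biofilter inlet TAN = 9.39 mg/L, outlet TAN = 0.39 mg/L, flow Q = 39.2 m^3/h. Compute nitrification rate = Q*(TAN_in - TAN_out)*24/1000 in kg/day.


Concentration drop: TAN_in - TAN_out = 9.39 - 0.39 = 9 mg/L
Hourly TAN removed = Q * dTAN = 39.2 m^3/h * 9 mg/L = 352.8 g/h  (m^3/h * mg/L = g/h)
Daily TAN removed = 352.8 * 24 = 8467.2 g/day
Convert to kg/day: 8467.2 / 1000 = 8.4672 kg/day

8.4672 kg/day


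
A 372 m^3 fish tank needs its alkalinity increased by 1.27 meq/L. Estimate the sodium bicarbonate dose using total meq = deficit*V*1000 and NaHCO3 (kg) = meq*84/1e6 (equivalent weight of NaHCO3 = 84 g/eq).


Tank volume in L = 372 m^3 * 1000 = 372000 L
Total meq required = 1.27 meq/L * 372000 L = 472440 meq
NaHCO3 mass = 472440 meq * 84 mg/meq / 1e6 = 39.685 kg

39.685 kg


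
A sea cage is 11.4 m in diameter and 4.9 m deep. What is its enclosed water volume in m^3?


r = d/2 = 11.4/2 = 5.7 m
Base area = pi*r^2 = pi*5.7^2 = 102.07035 m^2
Volume = 102.07035 * 4.9 = 500.145 m^3

500.145 m^3


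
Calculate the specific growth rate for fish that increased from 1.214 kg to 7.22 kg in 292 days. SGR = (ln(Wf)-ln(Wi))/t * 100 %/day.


ln(W_f) = ln(7.22) = 1.976855
ln(W_i) = ln(1.214) = 0.19392069
ln(W_f) - ln(W_i) = 1.976855 - 0.19392069 = 1.7829343
SGR = 1.7829343 / 292 * 100 = 0.610594 %/day

0.610594 %/day


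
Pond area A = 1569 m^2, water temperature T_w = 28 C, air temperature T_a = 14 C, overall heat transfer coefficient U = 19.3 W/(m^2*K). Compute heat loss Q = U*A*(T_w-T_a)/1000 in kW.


Temperature difference dT = 28 - 14 = 14 K
Heat loss (W) = U * A * dT = 19.3 * 1569 * 14 = 423943.8 W
Convert to kW: 423943.8 / 1000 = 423.9438 kW

423.9438 kW


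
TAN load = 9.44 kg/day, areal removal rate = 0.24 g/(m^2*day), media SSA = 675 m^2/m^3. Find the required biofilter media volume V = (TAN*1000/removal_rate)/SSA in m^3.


A = 9.44*1000 / 0.24 = 39333.333 m^2
V = 39333.333 / 675 = 58.2716

58.2716 m^3


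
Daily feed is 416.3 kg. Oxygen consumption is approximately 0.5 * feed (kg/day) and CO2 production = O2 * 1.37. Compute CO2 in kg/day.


O2 = 416.3 * 0.5 = 208.15
CO2 = 208.15 * 1.37 = 285.1655

285.1655 kg/day


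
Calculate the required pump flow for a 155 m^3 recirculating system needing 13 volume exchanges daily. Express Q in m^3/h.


Daily recirculation volume = 155 m^3 * 13 = 2015 m^3/day
Flow rate Q = daily volume / 24 h = 2015 / 24 = 83.9583 m^3/h

83.9583 m^3/h


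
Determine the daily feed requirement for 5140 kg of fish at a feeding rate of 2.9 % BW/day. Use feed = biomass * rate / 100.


Feeding rate fraction = 2.9% / 100 = 0.029
Daily feed = 5140 kg * 0.029 = 149.06 kg/day

149.06 kg/day


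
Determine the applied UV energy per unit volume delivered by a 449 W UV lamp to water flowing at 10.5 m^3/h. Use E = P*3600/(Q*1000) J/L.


Energy delivered per hour = 449 W * 3600 s = 1616400 J/h
Volume treated per hour = 10.5 m^3/h * 1000 = 10500 L/h
dose = 1616400 / 10500 = 153.943 J/L

153.943 J/L


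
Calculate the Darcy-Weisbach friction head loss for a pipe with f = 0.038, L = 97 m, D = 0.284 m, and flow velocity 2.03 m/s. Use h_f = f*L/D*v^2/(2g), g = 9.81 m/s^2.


v^2 = 2.03^2 = 4.1209 m^2/s^2
L/D = 97/0.284 = 341.5493
h_f = f*(L/D)*v^2/(2g) = 0.038 * 341.5493 * 4.1209 / 19.62 = 2.72603 m

2.72603 m


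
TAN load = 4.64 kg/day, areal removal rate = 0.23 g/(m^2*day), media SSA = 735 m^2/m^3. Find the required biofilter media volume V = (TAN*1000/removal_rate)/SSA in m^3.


A = 4.64*1000 / 0.23 = 20173.913 m^2
V = 20173.913 / 735 = 27.4475

27.4475 m^3


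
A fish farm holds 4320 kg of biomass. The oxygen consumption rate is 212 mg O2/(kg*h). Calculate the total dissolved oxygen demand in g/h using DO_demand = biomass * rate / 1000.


Total O2 consumption (mg/h) = 4320 kg * 212 mg/(kg*h) = 915840 mg/h
Convert to g/h: 915840 / 1000 = 915.84 g/h

915.84 g/h


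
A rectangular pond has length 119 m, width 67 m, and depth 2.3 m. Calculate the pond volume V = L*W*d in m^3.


Base area = L * W = 119 * 67 = 7973 m^2
Volume = area * depth = 7973 * 2.3 = 18337.9 m^3

18337.9 m^3


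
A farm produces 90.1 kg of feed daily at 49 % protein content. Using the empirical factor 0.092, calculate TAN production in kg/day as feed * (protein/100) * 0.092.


Protein in feed = 90.1 * 49/100 = 44.149 kg/day
TAN = protein * 0.092 = 44.149 * 0.092 = 4.061708 kg/day

4.061708 kg/day


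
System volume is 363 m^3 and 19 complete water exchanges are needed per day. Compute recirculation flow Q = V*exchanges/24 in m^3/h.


Daily recirculation volume = 363 m^3 * 19 = 6897 m^3/day
Flow rate Q = daily volume / 24 h = 6897 / 24 = 287.375 m^3/h

287.375 m^3/h


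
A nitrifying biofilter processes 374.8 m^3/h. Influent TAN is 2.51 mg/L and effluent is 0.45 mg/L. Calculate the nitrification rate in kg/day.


Concentration drop: TAN_in - TAN_out = 2.51 - 0.45 = 2.06 mg/L
Hourly TAN removed = Q * dTAN = 374.8 m^3/h * 2.06 mg/L = 772.088 g/h  (m^3/h * mg/L = g/h)
Daily TAN removed = 772.088 * 24 = 18530.112 g/day
Convert to kg/day: 18530.112 / 1000 = 18.530112 kg/day

18.530112 kg/day


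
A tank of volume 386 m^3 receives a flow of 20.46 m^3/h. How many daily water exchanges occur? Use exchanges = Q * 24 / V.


Daily flow volume = 20.46 m^3/h * 24 h = 491.04 m^3/day
Exchanges = daily flow / tank volume = 491.04 / 386 = 1.27212 exchanges/day

1.27212 exchanges/day


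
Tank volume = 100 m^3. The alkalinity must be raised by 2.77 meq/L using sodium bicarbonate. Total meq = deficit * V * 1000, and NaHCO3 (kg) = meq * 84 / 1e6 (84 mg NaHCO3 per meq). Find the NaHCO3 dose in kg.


Tank volume in L = 100 m^3 * 1000 = 100000 L
Total meq required = 2.77 meq/L * 100000 L = 277000 meq
NaHCO3 mass = 277000 meq * 84 mg/meq / 1e6 = 23.268 kg

23.268 kg


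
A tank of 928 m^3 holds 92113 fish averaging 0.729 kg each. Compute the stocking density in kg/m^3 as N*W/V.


Total biomass = 92113 fish * 0.729 kg = 67150.377 kg
Density = total biomass / volume = 67150.377 / 928 = 72.3603 kg/m^3

72.3603 kg/m^3


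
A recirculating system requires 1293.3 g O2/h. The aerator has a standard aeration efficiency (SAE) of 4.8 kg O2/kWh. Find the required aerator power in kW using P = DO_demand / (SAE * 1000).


SAE in g O2/kWh = 4.8 * 1000 = 4800 g/kWh
P = DO_demand / SAE_g = 1293.3 / 4800 = 0.269437 kW

0.269437 kW


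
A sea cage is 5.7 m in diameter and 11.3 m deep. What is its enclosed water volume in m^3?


r = d/2 = 5.7/2 = 2.85 m
Base area = pi*r^2 = pi*2.85^2 = 25.517586 m^2
Volume = 25.517586 * 11.3 = 288.349 m^3

288.349 m^3


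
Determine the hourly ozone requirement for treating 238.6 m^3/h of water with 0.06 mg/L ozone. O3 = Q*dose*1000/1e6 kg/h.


O3 demand (mg/h) = Q * dose * 1000 = 238.6 * 0.06 * 1000 = 14316 mg/h
Convert mg to kg: 14316 / 1e6 = 0.014316 kg/h

0.014316 kg/h


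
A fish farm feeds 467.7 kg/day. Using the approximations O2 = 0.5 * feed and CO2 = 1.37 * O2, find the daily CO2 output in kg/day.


O2 = 467.7 * 0.5 = 233.85
CO2 = 233.85 * 1.37 = 320.3745

320.3745 kg/day


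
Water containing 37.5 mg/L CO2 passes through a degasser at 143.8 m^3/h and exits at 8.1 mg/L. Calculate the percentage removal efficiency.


CO2_out / CO2_in = 8.1 / 37.5 = 0.216
Fraction remaining = 0.216
efficiency = (1 - 0.216) * 100 = 78.4 %

78.4 %


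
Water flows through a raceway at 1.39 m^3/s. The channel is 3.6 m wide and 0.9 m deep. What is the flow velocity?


Cross-sectional area = W * d = 3.6 * 0.9 = 3.24 m^2
Velocity = Q / A = 1.39 / 3.24 = 0.429012 m/s

0.429012 m/s


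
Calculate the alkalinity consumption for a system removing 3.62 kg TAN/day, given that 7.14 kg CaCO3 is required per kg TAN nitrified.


Alkalinity factor: 7.14 kg CaCO3 consumed per kg TAN nitrified
alk = 3.62 kg TAN * 7.14 = 25.8468 kg CaCO3/day

25.8468 kg CaCO3/day


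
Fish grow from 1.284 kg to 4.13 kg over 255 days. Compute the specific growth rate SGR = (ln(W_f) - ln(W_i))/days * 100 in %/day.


ln(W_f) = ln(4.13) = 1.4182774
ln(W_i) = ln(1.284) = 0.24998021
ln(W_f) - ln(W_i) = 1.4182774 - 0.24998021 = 1.1682972
SGR = 1.1682972 / 255 * 100 = 0.458156 %/day

0.458156 %/day


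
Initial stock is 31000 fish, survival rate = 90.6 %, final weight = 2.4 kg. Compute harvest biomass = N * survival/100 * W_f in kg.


Survivors = 31000 * 90.6/100 = 28086 fish
Harvest biomass = survivors * W_f = 28086 * 2.4 = 67406.4 kg

67406.4 kg


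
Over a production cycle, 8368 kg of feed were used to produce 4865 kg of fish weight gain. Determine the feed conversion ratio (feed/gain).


FCR = feed consumed / weight gained
FCR = 8368 kg / 4865 kg = 1.72004

1.72004


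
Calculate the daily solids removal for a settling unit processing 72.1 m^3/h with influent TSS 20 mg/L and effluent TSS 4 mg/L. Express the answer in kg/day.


Concentration drop: TSS_in - TSS_out = 20 - 4 = 16 mg/L
Hourly solids removed = Q * dTSS = 72.1 m^3/h * 16 mg/L = 1153.6 g/h  (m^3/h * mg/L = g/h)
Daily solids removed = 1153.6 * 24 = 27686.4 g/day
Convert g to kg: 27686.4 / 1000 = 27.6864 kg/day

27.6864 kg/day


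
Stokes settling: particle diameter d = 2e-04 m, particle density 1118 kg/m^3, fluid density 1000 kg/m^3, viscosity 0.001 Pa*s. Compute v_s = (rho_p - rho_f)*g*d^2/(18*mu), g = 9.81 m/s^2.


Density difference: rho_p - rho_f = 1118 - 1000 = 118 kg/m^3
d^2 = (2e-04)^2 = 4e-08 m^2
Numerator = (rho_p - rho_f) * g * d^2 = 118 * 9.81 * 4e-08 = 4.63032e-05
Denominator = 18 * mu = 18 * 0.001 = 0.018
v_s = 4.63032e-05 / 0.018 = 0.0025724 m/s
Check: Re = rho_f * v_s * d / mu = 1000 * 0.0025724 * 2e-04 / 0.001 = 0.514 < 1, so Stokes' law applies.

0.0025724 m/s


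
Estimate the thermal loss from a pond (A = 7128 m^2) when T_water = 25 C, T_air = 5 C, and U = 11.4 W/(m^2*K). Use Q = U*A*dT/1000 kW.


Temperature difference dT = 25 - 5 = 20 K
Heat loss (W) = U * A * dT = 11.4 * 7128 * 20 = 1625184 W
Convert to kW: 1625184 / 1000 = 1625.184 kW

1625.184 kW


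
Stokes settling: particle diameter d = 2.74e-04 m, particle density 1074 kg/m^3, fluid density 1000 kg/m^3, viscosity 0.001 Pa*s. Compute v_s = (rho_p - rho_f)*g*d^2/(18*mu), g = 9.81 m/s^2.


Density difference: rho_p - rho_f = 1074 - 1000 = 74 kg/m^3
d^2 = (2.74e-04)^2 = 7.5076e-08 m^2
Numerator = (rho_p - rho_f) * g * d^2 = 74 * 9.81 * 7.5076e-08 = 5.4500671e-05
Denominator = 18 * mu = 18 * 0.001 = 0.018
v_s = 5.4500671e-05 / 0.018 = 0.00302782 m/s
Check: Re = rho_f * v_s * d / mu = 1000 * 0.00302782 * 2.74e-04 / 0.001 = 0.83 < 1, so Stokes' law applies.

0.00302782 m/s


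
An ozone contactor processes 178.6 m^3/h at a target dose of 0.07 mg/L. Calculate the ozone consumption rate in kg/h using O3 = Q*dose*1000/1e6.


O3 demand (mg/h) = Q * dose * 1000 = 178.6 * 0.07 * 1000 = 12502 mg/h
Convert mg to kg: 12502 / 1e6 = 0.012502 kg/h

0.012502 kg/h


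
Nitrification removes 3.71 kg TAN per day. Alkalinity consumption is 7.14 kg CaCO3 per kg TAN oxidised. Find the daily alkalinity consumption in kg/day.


Alkalinity factor: 7.14 kg CaCO3 consumed per kg TAN nitrified
alk = 3.71 kg TAN * 7.14 = 26.4894 kg CaCO3/day

26.4894 kg CaCO3/day


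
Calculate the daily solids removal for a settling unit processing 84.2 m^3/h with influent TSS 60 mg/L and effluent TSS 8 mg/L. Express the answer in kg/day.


Concentration drop: TSS_in - TSS_out = 60 - 8 = 52 mg/L
Hourly solids removed = Q * dTSS = 84.2 m^3/h * 52 mg/L = 4378.4 g/h  (m^3/h * mg/L = g/h)
Daily solids removed = 4378.4 * 24 = 105081.6 g/day
Convert g to kg: 105081.6 / 1000 = 105.0816 kg/day

105.0816 kg/day


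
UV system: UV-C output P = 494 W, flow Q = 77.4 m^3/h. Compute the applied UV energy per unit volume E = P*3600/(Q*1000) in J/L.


Energy delivered per hour = 494 W * 3600 s = 1778400 J/h
Volume treated per hour = 77.4 m^3/h * 1000 = 77400 L/h
dose = 1778400 / 77400 = 22.9767 J/L

22.9767 J/L


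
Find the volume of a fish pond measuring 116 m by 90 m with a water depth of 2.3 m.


Base area = L * W = 116 * 90 = 10440 m^2
Volume = area * depth = 10440 * 2.3 = 24012 m^3

24012 m^3


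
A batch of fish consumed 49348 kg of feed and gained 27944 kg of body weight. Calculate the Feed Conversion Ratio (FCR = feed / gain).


FCR = feed consumed / weight gained
FCR = 49348 kg / 27944 kg = 1.76596

1.76596


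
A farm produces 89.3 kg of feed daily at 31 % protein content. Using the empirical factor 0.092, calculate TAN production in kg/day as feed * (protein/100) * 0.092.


Protein in feed = 89.3 * 31/100 = 27.683 kg/day
TAN = protein * 0.092 = 27.683 * 0.092 = 2.546836 kg/day

2.546836 kg/day


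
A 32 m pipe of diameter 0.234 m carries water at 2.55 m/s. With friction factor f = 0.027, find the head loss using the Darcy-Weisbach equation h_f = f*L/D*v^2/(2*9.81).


v^2 = 2.55^2 = 6.5025 m^2/s^2
L/D = 32/0.234 = 136.75214
h_f = f*(L/D)*v^2/(2g) = 0.027 * 136.75214 * 6.5025 / 19.62 = 1.22371 m

1.22371 m


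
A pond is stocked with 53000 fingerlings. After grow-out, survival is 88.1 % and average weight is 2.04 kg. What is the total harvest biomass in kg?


Survivors = 53000 * 88.1/100 = 46693 fish
Harvest biomass = survivors * W_f = 46693 * 2.04 = 95253.72 kg

95253.72 kg


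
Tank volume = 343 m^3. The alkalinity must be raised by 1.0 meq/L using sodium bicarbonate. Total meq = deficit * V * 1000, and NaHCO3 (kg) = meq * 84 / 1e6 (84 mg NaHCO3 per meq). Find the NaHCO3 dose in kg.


Tank volume in L = 343 m^3 * 1000 = 343000 L
Total meq required = 1.0 meq/L * 343000 L = 343000 meq
NaHCO3 mass = 343000 meq * 84 mg/meq / 1e6 = 28.812 kg

28.812 kg


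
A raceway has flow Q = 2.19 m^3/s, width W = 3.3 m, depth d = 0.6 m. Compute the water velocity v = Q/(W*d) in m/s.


Cross-sectional area = W * d = 3.3 * 0.6 = 1.98 m^2
Velocity = Q / A = 2.19 / 1.98 = 1.10606 m/s

1.10606 m/s


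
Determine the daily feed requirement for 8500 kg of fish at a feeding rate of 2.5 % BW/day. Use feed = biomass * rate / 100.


Feeding rate fraction = 2.5% / 100 = 0.025
Daily feed = 8500 kg * 0.025 = 212.5 kg/day

212.5 kg/day


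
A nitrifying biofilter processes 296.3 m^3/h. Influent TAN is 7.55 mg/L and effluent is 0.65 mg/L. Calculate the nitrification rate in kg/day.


Concentration drop: TAN_in - TAN_out = 7.55 - 0.65 = 6.9 mg/L
Hourly TAN removed = Q * dTAN = 296.3 m^3/h * 6.9 mg/L = 2044.47 g/h  (m^3/h * mg/L = g/h)
Daily TAN removed = 2044.47 * 24 = 49067.28 g/day
Convert to kg/day: 49067.28 / 1000 = 49.06728 kg/day

49.06728 kg/day


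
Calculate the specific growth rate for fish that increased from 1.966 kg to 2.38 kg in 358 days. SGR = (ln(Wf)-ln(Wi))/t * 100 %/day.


ln(W_f) = ln(2.38) = 0.86710049
ln(W_i) = ln(1.966) = 0.67600102
ln(W_f) - ln(W_i) = 0.86710049 - 0.67600102 = 0.19109947
SGR = 0.19109947 / 358 * 100 = 0.0533797 %/day

0.0533797 %/day


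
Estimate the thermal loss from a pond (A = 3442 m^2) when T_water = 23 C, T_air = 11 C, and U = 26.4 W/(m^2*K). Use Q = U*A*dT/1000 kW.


Temperature difference dT = 23 - 11 = 12 K
Heat loss (W) = U * A * dT = 26.4 * 3442 * 12 = 1090425.6 W
Convert to kW: 1090425.6 / 1000 = 1090.4256 kW

1090.4256 kW


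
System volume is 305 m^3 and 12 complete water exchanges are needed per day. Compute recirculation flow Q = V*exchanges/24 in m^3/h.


Daily recirculation volume = 305 m^3 * 12 = 3660 m^3/day
Flow rate Q = daily volume / 24 h = 3660 / 24 = 152.5 m^3/h

152.5 m^3/h


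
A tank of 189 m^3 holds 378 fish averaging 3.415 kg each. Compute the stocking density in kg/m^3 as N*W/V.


Total biomass = 378 fish * 3.415 kg = 1290.87 kg
Density = total biomass / volume = 1290.87 / 189 = 6.83 kg/m^3

6.83 kg/m^3


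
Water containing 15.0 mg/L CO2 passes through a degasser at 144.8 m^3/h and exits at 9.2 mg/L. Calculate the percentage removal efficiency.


CO2_out / CO2_in = 9.2 / 15.0 = 0.61333333
Fraction remaining = 0.61333333
efficiency = (1 - 0.61333333) * 100 = 38.6667 %

38.6667 %


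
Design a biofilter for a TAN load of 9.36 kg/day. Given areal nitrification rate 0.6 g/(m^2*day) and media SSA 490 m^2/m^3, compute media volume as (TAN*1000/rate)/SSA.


A = 9.36*1000 / 0.6 = 15600 m^2
V = 15600 / 490 = 31.8367

31.8367 m^3


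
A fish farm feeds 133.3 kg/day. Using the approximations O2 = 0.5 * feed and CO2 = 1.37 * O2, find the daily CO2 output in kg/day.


O2 = 133.3 * 0.5 = 66.65
CO2 = 66.65 * 1.37 = 91.3105

91.3105 kg/day


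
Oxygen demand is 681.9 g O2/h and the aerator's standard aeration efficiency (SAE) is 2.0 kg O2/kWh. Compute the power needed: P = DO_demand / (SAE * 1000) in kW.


SAE in g O2/kWh = 2.0 * 1000 = 2000 g/kWh
P = DO_demand / SAE_g = 681.9 / 2000 = 0.34095 kW

0.34095 kW


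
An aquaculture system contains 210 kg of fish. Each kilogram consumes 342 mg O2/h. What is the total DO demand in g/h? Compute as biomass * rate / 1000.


Total O2 consumption (mg/h) = 210 kg * 342 mg/(kg*h) = 71820 mg/h
Convert to g/h: 71820 / 1000 = 71.82 g/h

71.82 g/h


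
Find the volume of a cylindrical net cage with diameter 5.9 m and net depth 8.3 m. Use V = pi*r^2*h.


r = d/2 = 5.9/2 = 2.95 m
Base area = pi*r^2 = pi*2.95^2 = 27.33971 m^2
Volume = 27.33971 * 8.3 = 226.92 m^3

226.92 m^3


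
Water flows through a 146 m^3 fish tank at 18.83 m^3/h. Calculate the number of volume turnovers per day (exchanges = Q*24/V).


Daily flow volume = 18.83 m^3/h * 24 h = 451.92 m^3/day
Exchanges = daily flow / tank volume = 451.92 / 146 = 3.09534 exchanges/day

3.09534 exchanges/day


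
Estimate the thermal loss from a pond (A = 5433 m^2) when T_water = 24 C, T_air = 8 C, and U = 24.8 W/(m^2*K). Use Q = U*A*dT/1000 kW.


Temperature difference dT = 24 - 8 = 16 K
Heat loss (W) = U * A * dT = 24.8 * 5433 * 16 = 2155814.4 W
Convert to kW: 2155814.4 / 1000 = 2155.8144 kW

2155.8144 kW


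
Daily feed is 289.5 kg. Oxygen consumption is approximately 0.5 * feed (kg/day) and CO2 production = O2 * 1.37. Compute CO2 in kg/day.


O2 = 289.5 * 0.5 = 144.75
CO2 = 144.75 * 1.37 = 198.3075

198.3075 kg/day


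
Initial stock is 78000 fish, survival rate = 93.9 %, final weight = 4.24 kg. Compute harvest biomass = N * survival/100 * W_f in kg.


Survivors = 78000 * 93.9/100 = 73242 fish
Harvest biomass = survivors * W_f = 73242 * 4.24 = 310546.08 kg

310546.08 kg


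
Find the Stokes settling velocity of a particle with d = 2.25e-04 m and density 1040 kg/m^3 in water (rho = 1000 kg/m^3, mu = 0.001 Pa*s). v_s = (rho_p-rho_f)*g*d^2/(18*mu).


Density difference: rho_p - rho_f = 1040 - 1000 = 40 kg/m^3
d^2 = (2.25e-04)^2 = 5.0625e-08 m^2
Numerator = (rho_p - rho_f) * g * d^2 = 40 * 9.81 * 5.0625e-08 = 1.986525e-05
Denominator = 18 * mu = 18 * 0.001 = 0.018
v_s = 1.986525e-05 / 0.018 = 0.00110363 m/s
Check: Re = rho_f * v_s * d / mu = 1000 * 0.00110363 * 2.25e-04 / 0.001 = 0.248 < 1, so Stokes' law applies.

0.00110363 m/s


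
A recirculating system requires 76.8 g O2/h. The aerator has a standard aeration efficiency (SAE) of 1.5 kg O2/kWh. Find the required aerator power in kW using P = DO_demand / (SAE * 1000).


SAE in g O2/kWh = 1.5 * 1000 = 1500 g/kWh
P = DO_demand / SAE_g = 76.8 / 1500 = 0.0512 kW

0.0512 kW


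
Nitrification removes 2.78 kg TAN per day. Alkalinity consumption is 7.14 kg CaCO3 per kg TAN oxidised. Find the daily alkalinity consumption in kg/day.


Alkalinity factor: 7.14 kg CaCO3 consumed per kg TAN nitrified
alk = 2.78 kg TAN * 7.14 = 19.8492 kg CaCO3/day

19.8492 kg CaCO3/day


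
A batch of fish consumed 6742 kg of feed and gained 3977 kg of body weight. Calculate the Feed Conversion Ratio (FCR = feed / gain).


FCR = feed consumed / weight gained
FCR = 6742 kg / 3977 kg = 1.69525

1.69525


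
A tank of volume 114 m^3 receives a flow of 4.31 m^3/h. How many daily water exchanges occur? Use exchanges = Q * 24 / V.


Daily flow volume = 4.31 m^3/h * 24 h = 103.44 m^3/day
Exchanges = daily flow / tank volume = 103.44 / 114 = 0.907368 exchanges/day

0.907368 exchanges/day


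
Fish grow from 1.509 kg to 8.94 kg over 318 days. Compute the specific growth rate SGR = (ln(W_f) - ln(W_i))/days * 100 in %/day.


ln(W_f) = ln(8.94) = 2.1905356
ln(W_i) = ln(1.509) = 0.41144718
ln(W_f) - ln(W_i) = 2.1905356 - 0.41144718 = 1.7790884
SGR = 1.7790884 / 318 * 100 = 0.559462 %/day

0.559462 %/day


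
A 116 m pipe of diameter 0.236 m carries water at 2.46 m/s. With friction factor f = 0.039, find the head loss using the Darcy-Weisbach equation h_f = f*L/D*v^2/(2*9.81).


v^2 = 2.46^2 = 6.0516 m^2/s^2
L/D = 116/0.236 = 491.52542
h_f = f*(L/D)*v^2/(2g) = 0.039 * 491.52542 * 6.0516 / 19.62 = 5.91264 m

5.91264 m


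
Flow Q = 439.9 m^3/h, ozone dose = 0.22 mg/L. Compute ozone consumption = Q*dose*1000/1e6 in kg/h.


O3 demand (mg/h) = Q * dose * 1000 = 439.9 * 0.22 * 1000 = 96778 mg/h
Convert mg to kg: 96778 / 1e6 = 0.096778 kg/h

0.096778 kg/h


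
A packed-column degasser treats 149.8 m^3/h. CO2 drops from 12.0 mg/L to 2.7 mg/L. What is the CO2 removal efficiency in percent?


CO2_out / CO2_in = 2.7 / 12.0 = 0.225
Fraction remaining = 0.225
efficiency = (1 - 0.225) * 100 = 77.5 %

77.5 %


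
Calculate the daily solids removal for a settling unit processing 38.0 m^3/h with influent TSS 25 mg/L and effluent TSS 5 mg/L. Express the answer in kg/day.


Concentration drop: TSS_in - TSS_out = 25 - 5 = 20 mg/L
Hourly solids removed = Q * dTSS = 38.0 m^3/h * 20 mg/L = 760 g/h  (m^3/h * mg/L = g/h)
Daily solids removed = 760 * 24 = 18240 g/day
Convert g to kg: 18240 / 1000 = 18.24 kg/day

18.24 kg/day


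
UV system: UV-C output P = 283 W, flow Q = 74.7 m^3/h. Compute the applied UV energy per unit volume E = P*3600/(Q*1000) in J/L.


Energy delivered per hour = 283 W * 3600 s = 1018800 J/h
Volume treated per hour = 74.7 m^3/h * 1000 = 74700 L/h
dose = 1018800 / 74700 = 13.6386 J/L

13.6386 J/L


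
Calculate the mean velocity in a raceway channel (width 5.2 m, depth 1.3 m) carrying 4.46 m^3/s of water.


Cross-sectional area = W * d = 5.2 * 1.3 = 6.76 m^2
Velocity = Q / A = 4.46 / 6.76 = 0.659763 m/s

0.659763 m/s


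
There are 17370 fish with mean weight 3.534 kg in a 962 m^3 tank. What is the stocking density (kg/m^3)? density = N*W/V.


Total biomass = 17370 fish * 3.534 kg = 61385.58 kg
Density = total biomass / volume = 61385.58 / 962 = 63.8104 kg/m^3

63.8104 kg/m^3
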